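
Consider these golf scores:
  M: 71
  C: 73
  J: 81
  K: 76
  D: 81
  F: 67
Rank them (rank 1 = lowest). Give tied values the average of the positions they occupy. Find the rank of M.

2

Sorted (ascending): 67, 71, 73, 76, 81, 81
The 2 values of 81 occupy positions 5–6 → average rank (5+6)/2 = 5.5.
M has value 71 → rank 2.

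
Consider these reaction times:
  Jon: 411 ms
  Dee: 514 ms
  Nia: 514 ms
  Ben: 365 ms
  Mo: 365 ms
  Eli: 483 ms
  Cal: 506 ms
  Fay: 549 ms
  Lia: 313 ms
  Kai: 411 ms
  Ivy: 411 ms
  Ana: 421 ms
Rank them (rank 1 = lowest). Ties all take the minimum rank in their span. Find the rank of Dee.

10

Sorted (ascending): 313, 365, 365, 411, 411, 411, 421, 483, 506, 514, 514, 549
The 2 values of 365 occupy positions 2–3 → each gets rank 2.
The 3 values of 411 occupy positions 4–6 → each gets rank 4.
The 2 values of 514 occupy positions 10–11 → each gets rank 10.
Dee has value 514 ms → rank 10.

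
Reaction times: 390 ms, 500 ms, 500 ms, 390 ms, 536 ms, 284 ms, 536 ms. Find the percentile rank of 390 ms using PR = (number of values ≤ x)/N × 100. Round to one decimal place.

42.9

N = 7.
Strictly below 390: 1. Equal to 390: 2.
PR = 3/7 × 100 = 42.9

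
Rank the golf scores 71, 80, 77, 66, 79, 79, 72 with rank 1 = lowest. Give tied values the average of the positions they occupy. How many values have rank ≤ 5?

Sorted (ascending): 66, 71, 72, 77, 79, 79, 80
The 2 values of 79 occupy positions 5–6 → average rank (5+6)/2 = 5.5.
Ranks ≤ 5: {1, 2, 3, 4} → 4 values.

4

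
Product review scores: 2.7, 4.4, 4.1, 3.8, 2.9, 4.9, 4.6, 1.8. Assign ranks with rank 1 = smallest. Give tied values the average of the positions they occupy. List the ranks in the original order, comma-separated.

Sorted (ascending): 1.8, 2.7, 2.9, 3.8, 4.1, 4.4, 4.6, 4.9
No ties — each value takes its position as its rank.

2, 6, 5, 4, 3, 8, 7, 1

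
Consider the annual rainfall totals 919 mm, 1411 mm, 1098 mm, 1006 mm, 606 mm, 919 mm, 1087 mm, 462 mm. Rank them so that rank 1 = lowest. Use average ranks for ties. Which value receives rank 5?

Sorted (ascending): 462, 606, 919, 919, 1006, 1087, 1098, 1411
The 2 values of 919 occupy positions 3–4 → average rank (3+4)/2 = 3.5.
Rank 5 → value 1006.

1006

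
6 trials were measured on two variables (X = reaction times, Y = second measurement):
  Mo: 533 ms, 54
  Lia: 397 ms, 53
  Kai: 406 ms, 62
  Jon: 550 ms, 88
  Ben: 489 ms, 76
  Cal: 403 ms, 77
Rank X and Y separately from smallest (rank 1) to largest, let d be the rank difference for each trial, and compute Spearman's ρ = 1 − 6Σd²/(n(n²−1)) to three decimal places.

0.486

Ranks of variable 1: 5, 1, 3, 6, 4, 2
Ranks of variable 2: 2, 1, 3, 6, 4, 5
d = r₁ − r₂: 3, 0, 0, 0, 0, -3
d²: 9, 0, 0, 0, 0, 9; Σd² = 18
ρ = 1 − 6·18/(6·35) = 1 − 108/210 = 0.486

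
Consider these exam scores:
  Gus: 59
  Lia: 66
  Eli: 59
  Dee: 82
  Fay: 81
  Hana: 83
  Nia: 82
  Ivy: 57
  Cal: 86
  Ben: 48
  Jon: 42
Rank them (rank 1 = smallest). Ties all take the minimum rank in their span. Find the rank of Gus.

4

Sorted (ascending): 42, 48, 57, 59, 59, 66, 81, 82, 82, 83, 86
The 2 values of 59 occupy positions 4–5 → each gets rank 4.
The 2 values of 82 occupy positions 8–9 → each gets rank 8.
Gus has value 59 → rank 4.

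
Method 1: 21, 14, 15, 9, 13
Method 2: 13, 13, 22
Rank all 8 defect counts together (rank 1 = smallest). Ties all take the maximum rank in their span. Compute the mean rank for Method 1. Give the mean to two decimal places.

Sorted (ascending): 9, 13, 13, 13, 14, 15, 21, 22
The 3 values of 13 occupy positions 2–4 → each gets rank 4.
Method 1 values → pooled ranks: 21→7, 14→5, 15→6, 9→1, 13→4
Mean rank = (7 + 5 + 6 + 1 + 4) / 5 = 4.60

4.60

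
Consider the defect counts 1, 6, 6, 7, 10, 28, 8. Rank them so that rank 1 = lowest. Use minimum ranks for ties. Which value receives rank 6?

Sorted (ascending): 1, 6, 6, 7, 8, 10, 28
The 2 values of 6 occupy positions 2–3 → each gets rank 2.
Rank 6 → value 10.

10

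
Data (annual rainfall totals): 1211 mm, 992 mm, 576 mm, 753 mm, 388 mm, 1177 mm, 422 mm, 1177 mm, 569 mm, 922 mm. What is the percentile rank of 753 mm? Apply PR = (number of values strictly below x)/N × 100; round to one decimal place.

N = 10.
Strictly below 753: 4. Equal to 753: 1.
PR = 4/10 × 100 = 40.0

40.0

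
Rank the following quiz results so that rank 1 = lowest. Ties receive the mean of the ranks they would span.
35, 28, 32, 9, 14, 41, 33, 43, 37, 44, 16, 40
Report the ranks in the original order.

Sorted (ascending): 9, 14, 16, 28, 32, 33, 35, 37, 40, 41, 43, 44
No ties — each value takes its position as its rank.

7, 4, 5, 1, 2, 10, 6, 11, 8, 12, 3, 9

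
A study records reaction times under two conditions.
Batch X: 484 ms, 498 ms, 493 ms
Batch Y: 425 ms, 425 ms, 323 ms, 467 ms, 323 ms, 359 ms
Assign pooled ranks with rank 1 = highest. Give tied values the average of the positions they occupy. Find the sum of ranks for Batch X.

Sorted (descending): 498, 493, 484, 467, 425, 425, 359, 323, 323
The 2 values of 425 occupy positions 5–6 → average rank (5+6)/2 = 5.5.
The 2 values of 323 occupy positions 8–9 → average rank (8+9)/2 = 8.5.
Batch X values → pooled ranks: 484→3, 498→1, 493→2
Rank sum = 3 + 1 + 2 = 6

6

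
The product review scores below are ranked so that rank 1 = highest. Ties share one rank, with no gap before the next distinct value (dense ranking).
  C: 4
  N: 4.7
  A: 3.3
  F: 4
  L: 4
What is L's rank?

Sorted (descending): 4.7, 4, 4, 4, 3.3
The 3 values of 4 share dense rank 2.
Remaining distinct values take the next consecutive integers.
L has value 4 → rank 2.

2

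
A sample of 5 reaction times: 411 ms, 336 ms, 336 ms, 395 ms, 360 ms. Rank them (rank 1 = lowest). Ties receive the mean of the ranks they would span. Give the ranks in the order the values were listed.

Sorted (ascending): 336, 336, 360, 395, 411
The 2 values of 336 occupy positions 1–2 → average rank (1+2)/2 = 1.5.

5, 1.5, 1.5, 4, 3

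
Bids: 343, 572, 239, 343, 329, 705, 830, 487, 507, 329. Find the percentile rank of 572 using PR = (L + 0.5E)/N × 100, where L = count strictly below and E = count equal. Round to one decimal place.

N = 10.
Strictly below 572: 7. Equal to 572: 1.
PR = (7 + 0.5·1)/10 × 100 = 75.0

75.0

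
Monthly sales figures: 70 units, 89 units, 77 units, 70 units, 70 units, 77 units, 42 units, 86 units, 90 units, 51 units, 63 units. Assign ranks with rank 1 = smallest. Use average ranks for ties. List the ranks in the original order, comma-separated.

5, 10, 7.5, 5, 5, 7.5, 1, 9, 11, 2, 3

Sorted (ascending): 42, 51, 63, 70, 70, 70, 77, 77, 86, 89, 90
The 3 values of 70 occupy positions 4–6 → average rank 5.
The 2 values of 77 occupy positions 7–8 → average rank (7+8)/2 = 7.5.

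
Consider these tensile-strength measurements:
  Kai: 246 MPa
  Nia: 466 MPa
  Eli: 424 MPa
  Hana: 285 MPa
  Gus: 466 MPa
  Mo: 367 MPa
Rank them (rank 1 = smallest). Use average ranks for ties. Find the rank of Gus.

5.5

Sorted (ascending): 246, 285, 367, 424, 466, 466
The 2 values of 466 occupy positions 5–6 → average rank (5+6)/2 = 5.5.
Gus has value 466 MPa → rank 5.5.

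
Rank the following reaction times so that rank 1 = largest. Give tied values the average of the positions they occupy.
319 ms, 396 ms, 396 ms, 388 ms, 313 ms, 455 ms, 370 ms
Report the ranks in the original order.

Sorted (descending): 455, 396, 396, 388, 370, 319, 313
The 2 values of 396 occupy positions 2–3 → average rank (2+3)/2 = 2.5.

6, 2.5, 2.5, 4, 7, 1, 5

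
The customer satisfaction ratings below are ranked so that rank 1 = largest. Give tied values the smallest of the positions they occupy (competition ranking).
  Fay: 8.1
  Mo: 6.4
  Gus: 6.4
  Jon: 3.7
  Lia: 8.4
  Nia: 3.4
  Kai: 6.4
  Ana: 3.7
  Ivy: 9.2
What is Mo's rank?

Sorted (descending): 9.2, 8.4, 8.1, 6.4, 6.4, 6.4, 3.7, 3.7, 3.4
The 3 values of 6.4 occupy positions 4–6 → each gets rank 4.
The 2 values of 3.7 occupy positions 7–8 → each gets rank 7.
Mo has value 6.4 → rank 4.

4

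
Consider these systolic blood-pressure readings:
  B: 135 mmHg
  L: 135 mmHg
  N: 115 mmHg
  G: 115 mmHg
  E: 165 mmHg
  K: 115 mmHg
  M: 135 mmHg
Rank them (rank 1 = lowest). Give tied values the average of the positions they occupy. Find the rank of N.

Sorted (ascending): 115, 115, 115, 135, 135, 135, 165
The 3 values of 115 occupy positions 1–3 → average rank 2.
The 3 values of 135 occupy positions 4–6 → average rank 5.
N has value 115 mmHg → rank 2.

2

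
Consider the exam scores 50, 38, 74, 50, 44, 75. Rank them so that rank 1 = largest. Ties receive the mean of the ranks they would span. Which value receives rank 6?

38

Sorted (descending): 75, 74, 50, 50, 44, 38
The 2 values of 50 occupy positions 3–4 → average rank (3+4)/2 = 3.5.
Rank 6 → value 38.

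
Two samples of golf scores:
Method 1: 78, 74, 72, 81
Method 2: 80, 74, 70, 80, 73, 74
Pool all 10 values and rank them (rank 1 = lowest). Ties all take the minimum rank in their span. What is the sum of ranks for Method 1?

23

Sorted (ascending): 70, 72, 73, 74, 74, 74, 78, 80, 80, 81
The 3 values of 74 occupy positions 4–6 → each gets rank 4.
The 2 values of 80 occupy positions 8–9 → each gets rank 8.
Method 1 values → pooled ranks: 78→7, 74→4, 72→2, 81→10
Rank sum = 7 + 4 + 2 + 10 = 23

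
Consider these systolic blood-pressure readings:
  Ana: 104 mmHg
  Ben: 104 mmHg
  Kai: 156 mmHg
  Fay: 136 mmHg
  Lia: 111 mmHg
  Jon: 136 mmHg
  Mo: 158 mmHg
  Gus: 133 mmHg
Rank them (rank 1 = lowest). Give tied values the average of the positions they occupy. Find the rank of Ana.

Sorted (ascending): 104, 104, 111, 133, 136, 136, 156, 158
The 2 values of 104 occupy positions 1–2 → average rank (1+2)/2 = 1.5.
The 2 values of 136 occupy positions 5–6 → average rank (5+6)/2 = 5.5.
Ana has value 104 mmHg → rank 1.5.

1.5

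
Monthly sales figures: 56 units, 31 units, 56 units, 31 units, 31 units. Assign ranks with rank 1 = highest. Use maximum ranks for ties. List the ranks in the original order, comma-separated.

2, 5, 2, 5, 5

Sorted (descending): 56, 56, 31, 31, 31
The 2 values of 56 occupy positions 1–2 → each gets rank 2.
The 3 values of 31 occupy positions 3–5 → each gets rank 5.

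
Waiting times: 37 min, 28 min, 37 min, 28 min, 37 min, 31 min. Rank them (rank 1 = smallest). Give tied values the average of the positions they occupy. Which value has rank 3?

31

Sorted (ascending): 28, 28, 31, 37, 37, 37
The 2 values of 28 occupy positions 1–2 → average rank (1+2)/2 = 1.5.
The 3 values of 37 occupy positions 4–6 → average rank 5.
Rank 3 → value 31.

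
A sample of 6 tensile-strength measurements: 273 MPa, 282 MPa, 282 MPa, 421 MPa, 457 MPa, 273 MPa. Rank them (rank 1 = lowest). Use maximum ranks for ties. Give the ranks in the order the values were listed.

2, 4, 4, 5, 6, 2

Sorted (ascending): 273, 273, 282, 282, 421, 457
The 2 values of 273 occupy positions 1–2 → each gets rank 2.
The 2 values of 282 occupy positions 3–4 → each gets rank 4.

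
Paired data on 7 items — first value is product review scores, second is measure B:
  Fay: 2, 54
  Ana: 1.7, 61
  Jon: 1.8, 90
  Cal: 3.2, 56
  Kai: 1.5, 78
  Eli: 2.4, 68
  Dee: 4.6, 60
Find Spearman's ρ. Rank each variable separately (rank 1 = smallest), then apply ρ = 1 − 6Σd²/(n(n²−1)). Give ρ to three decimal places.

-0.536

Ranks of variable 1: 4, 2, 3, 6, 1, 5, 7
Ranks of variable 2: 1, 4, 7, 2, 6, 5, 3
d = r₁ − r₂: 3, -2, -4, 4, -5, 0, 4
d²: 9, 4, 16, 16, 25, 0, 16; Σd² = 86
ρ = 1 − 6·86/(7·48) = 1 − 516/336 = -0.536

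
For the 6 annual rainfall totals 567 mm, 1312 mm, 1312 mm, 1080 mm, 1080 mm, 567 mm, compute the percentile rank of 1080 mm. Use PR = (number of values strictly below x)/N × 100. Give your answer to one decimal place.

N = 6.
Strictly below 1080: 2. Equal to 1080: 2.
PR = 2/6 × 100 = 33.3

33.3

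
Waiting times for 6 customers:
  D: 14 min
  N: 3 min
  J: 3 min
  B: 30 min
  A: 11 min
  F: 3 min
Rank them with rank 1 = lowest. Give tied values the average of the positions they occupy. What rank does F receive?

Sorted (ascending): 3, 3, 3, 11, 14, 30
The 3 values of 3 occupy positions 1–3 → average rank 2.
F has value 3 min → rank 2.

2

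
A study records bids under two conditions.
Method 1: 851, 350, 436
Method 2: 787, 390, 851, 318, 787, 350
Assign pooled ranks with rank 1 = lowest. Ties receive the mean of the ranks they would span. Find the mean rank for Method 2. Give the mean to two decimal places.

Sorted (ascending): 318, 350, 350, 390, 436, 787, 787, 851, 851
The 2 values of 350 occupy positions 2–3 → average rank (2+3)/2 = 2.5.
The 2 values of 787 occupy positions 6–7 → average rank (6+7)/2 = 6.5.
The 2 values of 851 occupy positions 8–9 → average rank (8+9)/2 = 8.5.
Method 2 values → pooled ranks: 787→6.5, 390→4, 851→8.5, 318→1, 787→6.5, 350→2.5
Mean rank = (6.5 + 4 + 8.5 + 1 + 6.5 + 2.5) / 6 = 4.83

4.83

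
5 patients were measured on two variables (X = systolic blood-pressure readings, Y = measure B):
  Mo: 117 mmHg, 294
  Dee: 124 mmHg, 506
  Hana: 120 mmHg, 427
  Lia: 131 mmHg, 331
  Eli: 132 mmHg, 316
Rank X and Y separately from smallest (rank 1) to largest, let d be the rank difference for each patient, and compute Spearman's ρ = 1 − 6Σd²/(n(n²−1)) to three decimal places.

0.100

Ranks of variable 1: 1, 3, 2, 4, 5
Ranks of variable 2: 1, 5, 4, 3, 2
d = r₁ − r₂: 0, -2, -2, 1, 3
d²: 0, 4, 4, 1, 9; Σd² = 18
ρ = 1 − 6·18/(5·24) = 1 − 108/120 = 0.100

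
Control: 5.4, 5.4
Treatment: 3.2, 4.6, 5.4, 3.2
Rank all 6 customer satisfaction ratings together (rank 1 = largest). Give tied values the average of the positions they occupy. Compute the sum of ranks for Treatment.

Sorted (descending): 5.4, 5.4, 5.4, 4.6, 3.2, 3.2
The 3 values of 5.4 occupy positions 1–3 → average rank 2.
The 2 values of 3.2 occupy positions 5–6 → average rank (5+6)/2 = 5.5.
Treatment values → pooled ranks: 3.2→5.5, 4.6→4, 5.4→2, 3.2→5.5
Rank sum = 5.5 + 4 + 2 + 5.5 = 17

17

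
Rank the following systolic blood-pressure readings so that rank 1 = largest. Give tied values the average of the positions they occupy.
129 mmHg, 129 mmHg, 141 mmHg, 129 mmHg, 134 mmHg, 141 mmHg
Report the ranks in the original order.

5, 5, 1.5, 5, 3, 1.5

Sorted (descending): 141, 141, 134, 129, 129, 129
The 2 values of 141 occupy positions 1–2 → average rank (1+2)/2 = 1.5.
The 3 values of 129 occupy positions 4–6 → average rank 5.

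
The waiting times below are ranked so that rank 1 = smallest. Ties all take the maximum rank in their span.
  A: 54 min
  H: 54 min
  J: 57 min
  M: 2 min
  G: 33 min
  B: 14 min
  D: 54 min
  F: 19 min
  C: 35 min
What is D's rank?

8

Sorted (ascending): 2, 14, 19, 33, 35, 54, 54, 54, 57
The 3 values of 54 occupy positions 6–8 → each gets rank 8.
D has value 54 min → rank 8.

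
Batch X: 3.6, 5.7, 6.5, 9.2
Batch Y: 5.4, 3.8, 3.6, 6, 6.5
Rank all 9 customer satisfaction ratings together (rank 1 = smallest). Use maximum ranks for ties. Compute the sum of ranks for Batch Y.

Sorted (ascending): 3.6, 3.6, 3.8, 5.4, 5.7, 6, 6.5, 6.5, 9.2
The 2 values of 3.6 occupy positions 1–2 → each gets rank 2.
The 2 values of 6.5 occupy positions 7–8 → each gets rank 8.
Batch Y values → pooled ranks: 5.4→4, 3.8→3, 3.6→2, 6→6, 6.5→8
Rank sum = 4 + 3 + 2 + 6 + 8 = 23

23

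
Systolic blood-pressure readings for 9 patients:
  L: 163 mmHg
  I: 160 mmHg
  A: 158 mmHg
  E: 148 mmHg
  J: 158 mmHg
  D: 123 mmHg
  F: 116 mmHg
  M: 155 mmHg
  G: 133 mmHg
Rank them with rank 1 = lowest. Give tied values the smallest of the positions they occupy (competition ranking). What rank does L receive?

9

Sorted (ascending): 116, 123, 133, 148, 155, 158, 158, 160, 163
The 2 values of 158 occupy positions 6–7 → each gets rank 6.
L has value 163 mmHg → rank 9.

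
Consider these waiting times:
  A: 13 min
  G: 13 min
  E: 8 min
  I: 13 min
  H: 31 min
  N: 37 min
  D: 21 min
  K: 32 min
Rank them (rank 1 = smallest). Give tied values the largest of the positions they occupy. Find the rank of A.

Sorted (ascending): 8, 13, 13, 13, 21, 31, 32, 37
The 3 values of 13 occupy positions 2–4 → each gets rank 4.
A has value 13 min → rank 4.

4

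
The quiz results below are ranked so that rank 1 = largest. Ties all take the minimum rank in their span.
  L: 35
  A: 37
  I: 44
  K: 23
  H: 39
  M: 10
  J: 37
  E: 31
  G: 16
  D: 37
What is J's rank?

3

Sorted (descending): 44, 39, 37, 37, 37, 35, 31, 23, 16, 10
The 3 values of 37 occupy positions 3–5 → each gets rank 3.
J has value 37 → rank 3.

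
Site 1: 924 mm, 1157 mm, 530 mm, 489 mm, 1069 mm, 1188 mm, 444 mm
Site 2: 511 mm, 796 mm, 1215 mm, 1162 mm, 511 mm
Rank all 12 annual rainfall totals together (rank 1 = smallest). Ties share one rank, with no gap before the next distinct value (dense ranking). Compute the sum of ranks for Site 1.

Sorted (ascending): 444, 489, 511, 511, 530, 796, 924, 1069, 1157, 1162, 1188, 1215
The 2 values of 511 share dense rank 3.
Remaining distinct values take the next consecutive integers.
Site 1 values → pooled ranks: 924→6, 1157→8, 530→4, 489→2, 1069→7, 1188→10, 444→1
Rank sum = 6 + 8 + 4 + 2 + 7 + 10 + 1 = 38

38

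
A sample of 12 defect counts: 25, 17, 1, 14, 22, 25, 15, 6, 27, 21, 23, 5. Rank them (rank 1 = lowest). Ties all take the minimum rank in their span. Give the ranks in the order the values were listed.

Sorted (ascending): 1, 5, 6, 14, 15, 17, 21, 22, 23, 25, 25, 27
The 2 values of 25 occupy positions 10–11 → each gets rank 10.

10, 6, 1, 4, 8, 10, 5, 3, 12, 7, 9, 2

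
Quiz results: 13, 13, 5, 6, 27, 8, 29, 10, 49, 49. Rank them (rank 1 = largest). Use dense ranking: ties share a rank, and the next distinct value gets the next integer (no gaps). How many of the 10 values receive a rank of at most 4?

6

Sorted (descending): 49, 49, 29, 27, 13, 13, 10, 8, 6, 5
The 2 values of 49 share dense rank 1.
The 2 values of 13 share dense rank 4.
Remaining distinct values take the next consecutive integers.
Ranks ≤ 4: {1, 1, 2, 3, 4, 4} → 6 values.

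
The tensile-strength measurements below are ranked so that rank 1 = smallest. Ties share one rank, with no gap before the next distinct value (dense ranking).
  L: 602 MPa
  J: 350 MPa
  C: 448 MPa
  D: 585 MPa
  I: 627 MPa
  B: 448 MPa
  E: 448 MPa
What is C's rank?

Sorted (ascending): 350, 448, 448, 448, 585, 602, 627
The 3 values of 448 share dense rank 2.
Remaining distinct values take the next consecutive integers.
C has value 448 MPa → rank 2.

2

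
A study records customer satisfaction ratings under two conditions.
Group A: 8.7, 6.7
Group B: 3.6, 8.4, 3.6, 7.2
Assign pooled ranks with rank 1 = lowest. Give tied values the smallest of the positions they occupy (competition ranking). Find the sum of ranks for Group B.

11

Sorted (ascending): 3.6, 3.6, 6.7, 7.2, 8.4, 8.7
The 2 values of 3.6 occupy positions 1–2 → each gets rank 1.
Group B values → pooled ranks: 3.6→1, 8.4→5, 3.6→1, 7.2→4
Rank sum = 1 + 5 + 1 + 4 = 11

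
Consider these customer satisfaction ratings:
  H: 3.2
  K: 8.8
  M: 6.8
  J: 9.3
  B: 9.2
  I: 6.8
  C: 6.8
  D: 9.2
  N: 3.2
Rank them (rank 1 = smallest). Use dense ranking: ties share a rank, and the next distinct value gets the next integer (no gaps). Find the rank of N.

Sorted (ascending): 3.2, 3.2, 6.8, 6.8, 6.8, 8.8, 9.2, 9.2, 9.3
The 2 values of 3.2 share dense rank 1.
The 3 values of 6.8 share dense rank 2.
The 2 values of 9.2 share dense rank 4.
Remaining distinct values take the next consecutive integers.
N has value 3.2 → rank 1.

1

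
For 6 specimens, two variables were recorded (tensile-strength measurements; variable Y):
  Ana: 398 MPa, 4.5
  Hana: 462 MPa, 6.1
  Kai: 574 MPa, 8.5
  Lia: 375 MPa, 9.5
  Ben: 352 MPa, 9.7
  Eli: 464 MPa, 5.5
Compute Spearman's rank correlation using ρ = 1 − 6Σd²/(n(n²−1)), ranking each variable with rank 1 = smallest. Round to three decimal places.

Ranks of variable 1: 3, 4, 6, 2, 1, 5
Ranks of variable 2: 1, 3, 4, 5, 6, 2
d = r₁ − r₂: 2, 1, 2, -3, -5, 3
d²: 4, 1, 4, 9, 25, 9; Σd² = 52
ρ = 1 − 6·52/(6·35) = 1 − 312/210 = -0.486

-0.486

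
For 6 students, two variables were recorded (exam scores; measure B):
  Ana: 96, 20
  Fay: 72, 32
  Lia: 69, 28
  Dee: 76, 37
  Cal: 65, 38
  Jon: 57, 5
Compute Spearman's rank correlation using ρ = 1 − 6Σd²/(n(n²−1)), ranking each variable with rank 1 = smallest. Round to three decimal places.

Ranks of variable 1: 6, 4, 3, 5, 2, 1
Ranks of variable 2: 2, 4, 3, 5, 6, 1
d = r₁ − r₂: 4, 0, 0, 0, -4, 0
d²: 16, 0, 0, 0, 16, 0; Σd² = 32
ρ = 1 − 6·32/(6·35) = 1 − 192/210 = 0.086

0.086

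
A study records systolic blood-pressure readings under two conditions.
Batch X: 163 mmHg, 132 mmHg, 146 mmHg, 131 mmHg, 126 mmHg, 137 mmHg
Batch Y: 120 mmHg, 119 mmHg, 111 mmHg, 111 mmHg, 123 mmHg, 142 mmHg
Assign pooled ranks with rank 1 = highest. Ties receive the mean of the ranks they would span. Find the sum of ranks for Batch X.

25

Sorted (descending): 163, 146, 142, 137, 132, 131, 126, 123, 120, 119, 111, 111
The 2 values of 111 occupy positions 11–12 → average rank (11+12)/2 = 11.5.
Batch X values → pooled ranks: 163→1, 132→5, 146→2, 131→6, 126→7, 137→4
Rank sum = 1 + 5 + 2 + 6 + 7 + 4 = 25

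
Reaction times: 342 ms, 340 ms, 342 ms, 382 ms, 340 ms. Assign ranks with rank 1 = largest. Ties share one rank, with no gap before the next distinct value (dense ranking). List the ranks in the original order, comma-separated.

2, 3, 2, 1, 3

Sorted (descending): 382, 342, 342, 340, 340
The 2 values of 342 share dense rank 2.
The 2 values of 340 share dense rank 3.
Remaining distinct values take the next consecutive integers.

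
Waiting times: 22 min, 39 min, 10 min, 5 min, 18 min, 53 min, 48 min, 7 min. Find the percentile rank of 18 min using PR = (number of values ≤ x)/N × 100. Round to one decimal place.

N = 8.
Strictly below 18: 3. Equal to 18: 1.
PR = 4/8 × 100 = 50.0

50.0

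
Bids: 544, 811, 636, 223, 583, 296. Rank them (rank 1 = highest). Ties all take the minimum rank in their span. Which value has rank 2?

636

Sorted (descending): 811, 636, 583, 544, 296, 223
No ties — each value takes its position as its rank.
Rank 2 → value 636.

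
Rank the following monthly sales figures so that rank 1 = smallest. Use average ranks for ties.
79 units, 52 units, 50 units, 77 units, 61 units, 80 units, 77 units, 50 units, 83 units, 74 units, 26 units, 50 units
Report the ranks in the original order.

Sorted (ascending): 26, 50, 50, 50, 52, 61, 74, 77, 77, 79, 80, 83
The 3 values of 50 occupy positions 2–4 → average rank 3.
The 2 values of 77 occupy positions 8–9 → average rank (8+9)/2 = 8.5.

10, 5, 3, 8.5, 6, 11, 8.5, 3, 12, 7, 1, 3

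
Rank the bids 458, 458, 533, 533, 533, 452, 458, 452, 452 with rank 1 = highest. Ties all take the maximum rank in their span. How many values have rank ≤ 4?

Sorted (descending): 533, 533, 533, 458, 458, 458, 452, 452, 452
The 3 values of 533 occupy positions 1–3 → each gets rank 3.
The 3 values of 458 occupy positions 4–6 → each gets rank 6.
The 3 values of 452 occupy positions 7–9 → each gets rank 9.
Ranks ≤ 4: {3, 3, 3} → 3 values.

3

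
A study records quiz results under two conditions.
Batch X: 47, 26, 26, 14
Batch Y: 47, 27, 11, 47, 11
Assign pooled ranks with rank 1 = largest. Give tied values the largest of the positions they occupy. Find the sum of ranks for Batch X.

22

Sorted (descending): 47, 47, 47, 27, 26, 26, 14, 11, 11
The 3 values of 47 occupy positions 1–3 → each gets rank 3.
The 2 values of 26 occupy positions 5–6 → each gets rank 6.
The 2 values of 11 occupy positions 8–9 → each gets rank 9.
Batch X values → pooled ranks: 47→3, 26→6, 26→6, 14→7
Rank sum = 3 + 6 + 6 + 7 = 22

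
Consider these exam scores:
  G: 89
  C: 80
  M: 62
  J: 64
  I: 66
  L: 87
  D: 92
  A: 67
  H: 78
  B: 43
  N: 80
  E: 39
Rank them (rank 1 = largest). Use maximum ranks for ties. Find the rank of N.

5

Sorted (descending): 92, 89, 87, 80, 80, 78, 67, 66, 64, 62, 43, 39
The 2 values of 80 occupy positions 4–5 → each gets rank 5.
N has value 80 → rank 5.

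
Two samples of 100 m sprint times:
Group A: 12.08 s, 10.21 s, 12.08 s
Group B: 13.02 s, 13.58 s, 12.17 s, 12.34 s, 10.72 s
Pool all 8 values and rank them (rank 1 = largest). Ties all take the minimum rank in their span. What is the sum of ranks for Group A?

18

Sorted (descending): 13.58, 13.02, 12.34, 12.17, 12.08, 12.08, 10.72, 10.21
The 2 values of 12.08 occupy positions 5–6 → each gets rank 5.
Group A values → pooled ranks: 12.08→5, 10.21→8, 12.08→5
Rank sum = 5 + 8 + 5 = 18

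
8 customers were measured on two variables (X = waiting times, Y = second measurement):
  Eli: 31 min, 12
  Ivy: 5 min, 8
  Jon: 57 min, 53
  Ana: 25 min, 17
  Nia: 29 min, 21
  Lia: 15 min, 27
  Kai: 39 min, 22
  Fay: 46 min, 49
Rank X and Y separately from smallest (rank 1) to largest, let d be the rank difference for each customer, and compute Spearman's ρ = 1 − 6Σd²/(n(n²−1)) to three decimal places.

0.690

Ranks of variable 1: 5, 1, 8, 3, 4, 2, 6, 7
Ranks of variable 2: 2, 1, 8, 3, 4, 6, 5, 7
d = r₁ − r₂: 3, 0, 0, 0, 0, -4, 1, 0
d²: 9, 0, 0, 0, 0, 16, 1, 0; Σd² = 26
ρ = 1 − 6·26/(8·63) = 1 − 156/504 = 0.690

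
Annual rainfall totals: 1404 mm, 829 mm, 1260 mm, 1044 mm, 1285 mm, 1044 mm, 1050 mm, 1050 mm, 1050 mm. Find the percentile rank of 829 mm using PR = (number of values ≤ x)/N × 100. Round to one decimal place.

11.1

N = 9.
Strictly below 829: 0. Equal to 829: 1.
PR = 1/9 × 100 = 11.1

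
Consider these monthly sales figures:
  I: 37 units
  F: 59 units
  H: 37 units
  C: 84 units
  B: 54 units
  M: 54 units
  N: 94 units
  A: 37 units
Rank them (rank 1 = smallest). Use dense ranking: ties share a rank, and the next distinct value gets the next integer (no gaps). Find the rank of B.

2

Sorted (ascending): 37, 37, 37, 54, 54, 59, 84, 94
The 3 values of 37 share dense rank 1.
The 2 values of 54 share dense rank 2.
Remaining distinct values take the next consecutive integers.
B has value 54 units → rank 2.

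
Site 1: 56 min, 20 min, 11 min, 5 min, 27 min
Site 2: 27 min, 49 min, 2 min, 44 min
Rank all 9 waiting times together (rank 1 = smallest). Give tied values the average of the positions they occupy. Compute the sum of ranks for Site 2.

21.5

Sorted (ascending): 2, 5, 11, 20, 27, 27, 44, 49, 56
The 2 values of 27 occupy positions 5–6 → average rank (5+6)/2 = 5.5.
Site 2 values → pooled ranks: 27→5.5, 49→8, 2→1, 44→7
Rank sum = 5.5 + 8 + 1 + 7 = 21.5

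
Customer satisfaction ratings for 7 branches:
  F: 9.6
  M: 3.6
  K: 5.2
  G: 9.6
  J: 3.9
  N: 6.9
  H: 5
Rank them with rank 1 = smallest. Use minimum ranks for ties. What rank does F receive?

Sorted (ascending): 3.6, 3.9, 5, 5.2, 6.9, 9.6, 9.6
The 2 values of 9.6 occupy positions 6–7 → each gets rank 6.
F has value 9.6 → rank 6.

6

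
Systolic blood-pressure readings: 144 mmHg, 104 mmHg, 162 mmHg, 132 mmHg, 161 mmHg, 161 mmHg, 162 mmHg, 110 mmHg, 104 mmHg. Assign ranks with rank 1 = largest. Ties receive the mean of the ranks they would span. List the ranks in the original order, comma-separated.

Sorted (descending): 162, 162, 161, 161, 144, 132, 110, 104, 104
The 2 values of 162 occupy positions 1–2 → average rank (1+2)/2 = 1.5.
The 2 values of 161 occupy positions 3–4 → average rank (3+4)/2 = 3.5.
The 2 values of 104 occupy positions 8–9 → average rank (8+9)/2 = 8.5.

5, 8.5, 1.5, 6, 3.5, 3.5, 1.5, 7, 8.5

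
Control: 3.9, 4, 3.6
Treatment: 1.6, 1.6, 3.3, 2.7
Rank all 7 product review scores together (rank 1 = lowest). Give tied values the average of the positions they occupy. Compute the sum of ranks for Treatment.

10

Sorted (ascending): 1.6, 1.6, 2.7, 3.3, 3.6, 3.9, 4
The 2 values of 1.6 occupy positions 1–2 → average rank (1+2)/2 = 1.5.
Treatment values → pooled ranks: 1.6→1.5, 1.6→1.5, 3.3→4, 2.7→3
Rank sum = 1.5 + 1.5 + 4 + 3 = 10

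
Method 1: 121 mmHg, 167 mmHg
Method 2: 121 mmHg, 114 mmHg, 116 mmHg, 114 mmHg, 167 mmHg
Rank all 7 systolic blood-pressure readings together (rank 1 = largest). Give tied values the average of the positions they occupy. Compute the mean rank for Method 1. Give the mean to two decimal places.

2.50

Sorted (descending): 167, 167, 121, 121, 116, 114, 114
The 2 values of 167 occupy positions 1–2 → average rank (1+2)/2 = 1.5.
The 2 values of 121 occupy positions 3–4 → average rank (3+4)/2 = 3.5.
The 2 values of 114 occupy positions 6–7 → average rank (6+7)/2 = 6.5.
Method 1 values → pooled ranks: 121→3.5, 167→1.5
Mean rank = (3.5 + 1.5) / 2 = 2.50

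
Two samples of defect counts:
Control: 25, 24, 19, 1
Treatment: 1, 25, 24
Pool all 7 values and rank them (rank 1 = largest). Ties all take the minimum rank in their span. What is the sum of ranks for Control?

15

Sorted (descending): 25, 25, 24, 24, 19, 1, 1
The 2 values of 25 occupy positions 1–2 → each gets rank 1.
The 2 values of 24 occupy positions 3–4 → each gets rank 3.
The 2 values of 1 occupy positions 6–7 → each gets rank 6.
Control values → pooled ranks: 25→1, 24→3, 19→5, 1→6
Rank sum = 1 + 3 + 5 + 6 = 15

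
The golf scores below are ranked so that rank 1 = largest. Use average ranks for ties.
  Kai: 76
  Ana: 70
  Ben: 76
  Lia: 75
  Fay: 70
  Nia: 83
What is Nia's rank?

1

Sorted (descending): 83, 76, 76, 75, 70, 70
The 2 values of 76 occupy positions 2–3 → average rank (2+3)/2 = 2.5.
The 2 values of 70 occupy positions 5–6 → average rank (5+6)/2 = 5.5.
Nia has value 83 → rank 1.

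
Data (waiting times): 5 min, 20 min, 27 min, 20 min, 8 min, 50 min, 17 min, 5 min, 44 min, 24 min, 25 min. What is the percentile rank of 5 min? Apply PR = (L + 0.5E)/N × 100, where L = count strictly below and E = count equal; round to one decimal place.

N = 11.
Strictly below 5: 0. Equal to 5: 2.
PR = (0 + 0.5·2)/11 × 100 = 9.1

9.1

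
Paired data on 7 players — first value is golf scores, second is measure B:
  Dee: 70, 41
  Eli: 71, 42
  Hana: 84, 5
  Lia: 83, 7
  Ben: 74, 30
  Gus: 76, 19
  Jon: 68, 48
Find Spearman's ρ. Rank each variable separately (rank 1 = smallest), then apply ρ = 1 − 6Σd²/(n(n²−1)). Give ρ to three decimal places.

Ranks of variable 1: 2, 3, 7, 6, 4, 5, 1
Ranks of variable 2: 5, 6, 1, 2, 4, 3, 7
d = r₁ − r₂: -3, -3, 6, 4, 0, 2, -6
d²: 9, 9, 36, 16, 0, 4, 36; Σd² = 110
ρ = 1 − 6·110/(7·48) = 1 − 660/336 = -0.964

-0.964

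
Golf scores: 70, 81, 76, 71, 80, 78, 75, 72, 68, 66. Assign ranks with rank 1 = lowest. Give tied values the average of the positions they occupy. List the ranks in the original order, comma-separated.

Sorted (ascending): 66, 68, 70, 71, 72, 75, 76, 78, 80, 81
No ties — each value takes its position as its rank.

3, 10, 7, 4, 9, 8, 6, 5, 2, 1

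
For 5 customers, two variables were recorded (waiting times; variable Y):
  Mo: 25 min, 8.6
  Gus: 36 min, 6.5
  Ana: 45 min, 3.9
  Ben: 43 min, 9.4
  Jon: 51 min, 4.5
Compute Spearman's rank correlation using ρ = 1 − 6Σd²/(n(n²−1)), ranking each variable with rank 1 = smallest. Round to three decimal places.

Ranks of variable 1: 1, 2, 4, 3, 5
Ranks of variable 2: 4, 3, 1, 5, 2
d = r₁ − r₂: -3, -1, 3, -2, 3
d²: 9, 1, 9, 4, 9; Σd² = 32
ρ = 1 − 6·32/(5·24) = 1 − 192/120 = -0.600

-0.600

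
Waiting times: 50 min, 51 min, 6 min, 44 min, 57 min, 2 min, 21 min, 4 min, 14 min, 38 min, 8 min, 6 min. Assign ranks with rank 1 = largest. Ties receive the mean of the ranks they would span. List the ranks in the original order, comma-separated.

Sorted (descending): 57, 51, 50, 44, 38, 21, 14, 8, 6, 6, 4, 2
The 2 values of 6 occupy positions 9–10 → average rank (9+10)/2 = 9.5.

3, 2, 9.5, 4, 1, 12, 6, 11, 7, 5, 8, 9.5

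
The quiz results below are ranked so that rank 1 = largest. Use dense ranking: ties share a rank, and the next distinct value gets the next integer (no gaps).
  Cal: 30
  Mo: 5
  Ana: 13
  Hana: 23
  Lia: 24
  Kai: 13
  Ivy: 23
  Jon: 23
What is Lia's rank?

2

Sorted (descending): 30, 24, 23, 23, 23, 13, 13, 5
The 3 values of 23 share dense rank 3.
The 2 values of 13 share dense rank 4.
Remaining distinct values take the next consecutive integers.
Lia has value 24 → rank 2.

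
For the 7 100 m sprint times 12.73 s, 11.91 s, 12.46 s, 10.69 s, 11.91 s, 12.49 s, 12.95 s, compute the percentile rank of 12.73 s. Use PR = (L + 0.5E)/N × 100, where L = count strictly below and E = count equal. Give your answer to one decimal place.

78.6

N = 7.
Strictly below 12.73: 5. Equal to 12.73: 1.
PR = (5 + 0.5·1)/7 × 100 = 78.6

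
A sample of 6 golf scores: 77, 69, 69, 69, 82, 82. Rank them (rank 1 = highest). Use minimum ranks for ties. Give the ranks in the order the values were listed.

3, 4, 4, 4, 1, 1

Sorted (descending): 82, 82, 77, 69, 69, 69
The 2 values of 82 occupy positions 1–2 → each gets rank 1.
The 3 values of 69 occupy positions 4–6 → each gets rank 4.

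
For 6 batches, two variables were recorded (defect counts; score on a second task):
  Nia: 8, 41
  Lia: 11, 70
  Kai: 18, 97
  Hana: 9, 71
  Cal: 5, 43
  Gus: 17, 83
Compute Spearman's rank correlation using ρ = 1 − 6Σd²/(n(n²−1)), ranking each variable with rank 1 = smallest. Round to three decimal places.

Ranks of variable 1: 2, 4, 6, 3, 1, 5
Ranks of variable 2: 1, 3, 6, 4, 2, 5
d = r₁ − r₂: 1, 1, 0, -1, -1, 0
d²: 1, 1, 0, 1, 1, 0; Σd² = 4
ρ = 1 − 6·4/(6·35) = 1 − 24/210 = 0.886

0.886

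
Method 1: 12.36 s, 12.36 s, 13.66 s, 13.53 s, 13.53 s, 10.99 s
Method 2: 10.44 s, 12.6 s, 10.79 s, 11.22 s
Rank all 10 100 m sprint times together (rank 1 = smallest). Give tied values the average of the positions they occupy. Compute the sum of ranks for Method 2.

14

Sorted (ascending): 10.44, 10.79, 10.99, 11.22, 12.36, 12.36, 12.6, 13.53, 13.53, 13.66
The 2 values of 12.36 occupy positions 5–6 → average rank (5+6)/2 = 5.5.
The 2 values of 13.53 occupy positions 8–9 → average rank (8+9)/2 = 8.5.
Method 2 values → pooled ranks: 10.44→1, 12.6→7, 10.79→2, 11.22→4
Rank sum = 1 + 7 + 2 + 4 = 14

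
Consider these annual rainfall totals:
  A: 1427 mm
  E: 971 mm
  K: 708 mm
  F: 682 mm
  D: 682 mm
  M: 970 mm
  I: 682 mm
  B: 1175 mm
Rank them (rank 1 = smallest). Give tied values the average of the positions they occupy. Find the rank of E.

6

Sorted (ascending): 682, 682, 682, 708, 970, 971, 1175, 1427
The 3 values of 682 occupy positions 1–3 → average rank 2.
E has value 971 mm → rank 6.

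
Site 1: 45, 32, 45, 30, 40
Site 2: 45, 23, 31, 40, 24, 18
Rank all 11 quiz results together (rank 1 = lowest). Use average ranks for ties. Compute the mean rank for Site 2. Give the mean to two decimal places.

4.75

Sorted (ascending): 18, 23, 24, 30, 31, 32, 40, 40, 45, 45, 45
The 2 values of 40 occupy positions 7–8 → average rank (7+8)/2 = 7.5.
The 3 values of 45 occupy positions 9–11 → average rank 10.
Site 2 values → pooled ranks: 45→10, 23→2, 31→5, 40→7.5, 24→3, 18→1
Mean rank = (10 + 2 + 5 + 7.5 + 3 + 1) / 6 = 4.75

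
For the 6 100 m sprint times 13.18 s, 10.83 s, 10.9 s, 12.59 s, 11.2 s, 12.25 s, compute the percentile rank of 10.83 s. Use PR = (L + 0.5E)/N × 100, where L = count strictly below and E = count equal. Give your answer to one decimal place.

N = 6.
Strictly below 10.83: 0. Equal to 10.83: 1.
PR = (0 + 0.5·1)/6 × 100 = 8.3

8.3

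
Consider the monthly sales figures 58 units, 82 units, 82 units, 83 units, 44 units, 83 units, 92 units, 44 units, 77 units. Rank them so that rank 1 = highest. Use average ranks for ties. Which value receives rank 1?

92

Sorted (descending): 92, 83, 83, 82, 82, 77, 58, 44, 44
The 2 values of 83 occupy positions 2–3 → average rank (2+3)/2 = 2.5.
The 2 values of 82 occupy positions 4–5 → average rank (4+5)/2 = 4.5.
The 2 values of 44 occupy positions 8–9 → average rank (8+9)/2 = 8.5.
Rank 1 → value 92.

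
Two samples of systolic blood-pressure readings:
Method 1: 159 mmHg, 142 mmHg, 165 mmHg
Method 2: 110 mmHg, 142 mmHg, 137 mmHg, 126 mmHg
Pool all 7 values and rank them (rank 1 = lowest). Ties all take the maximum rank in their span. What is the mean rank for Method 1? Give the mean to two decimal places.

6.00

Sorted (ascending): 110, 126, 137, 142, 142, 159, 165
The 2 values of 142 occupy positions 4–5 → each gets rank 5.
Method 1 values → pooled ranks: 159→6, 142→5, 165→7
Mean rank = (6 + 5 + 7) / 3 = 6.00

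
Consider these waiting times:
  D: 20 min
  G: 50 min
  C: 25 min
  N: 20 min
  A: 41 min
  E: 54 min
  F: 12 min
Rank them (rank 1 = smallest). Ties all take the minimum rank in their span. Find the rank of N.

Sorted (ascending): 12, 20, 20, 25, 41, 50, 54
The 2 values of 20 occupy positions 2–3 → each gets rank 2.
N has value 20 min → rank 2.

2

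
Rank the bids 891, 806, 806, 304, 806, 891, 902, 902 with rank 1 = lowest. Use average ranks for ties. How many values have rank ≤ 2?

Sorted (ascending): 304, 806, 806, 806, 891, 891, 902, 902
The 3 values of 806 occupy positions 2–4 → average rank 3.
The 2 values of 891 occupy positions 5–6 → average rank (5+6)/2 = 5.5.
The 2 values of 902 occupy positions 7–8 → average rank (7+8)/2 = 7.5.
Ranks ≤ 2: {1} → 1 value.

1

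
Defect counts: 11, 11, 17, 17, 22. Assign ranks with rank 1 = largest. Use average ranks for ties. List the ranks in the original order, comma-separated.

Sorted (descending): 22, 17, 17, 11, 11
The 2 values of 17 occupy positions 2–3 → average rank (2+3)/2 = 2.5.
The 2 values of 11 occupy positions 4–5 → average rank (4+5)/2 = 4.5.

4.5, 4.5, 2.5, 2.5, 1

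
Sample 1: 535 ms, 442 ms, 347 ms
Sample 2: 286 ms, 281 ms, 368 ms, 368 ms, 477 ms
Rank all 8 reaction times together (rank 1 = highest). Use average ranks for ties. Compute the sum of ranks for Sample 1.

10

Sorted (descending): 535, 477, 442, 368, 368, 347, 286, 281
The 2 values of 368 occupy positions 4–5 → average rank (4+5)/2 = 4.5.
Sample 1 values → pooled ranks: 535→1, 442→3, 347→6
Rank sum = 1 + 3 + 6 = 10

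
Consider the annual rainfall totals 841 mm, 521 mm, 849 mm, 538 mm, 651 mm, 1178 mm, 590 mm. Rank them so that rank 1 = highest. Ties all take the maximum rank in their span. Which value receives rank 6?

Sorted (descending): 1178, 849, 841, 651, 590, 538, 521
No ties — each value takes its position as its rank.
Rank 6 → value 538.

538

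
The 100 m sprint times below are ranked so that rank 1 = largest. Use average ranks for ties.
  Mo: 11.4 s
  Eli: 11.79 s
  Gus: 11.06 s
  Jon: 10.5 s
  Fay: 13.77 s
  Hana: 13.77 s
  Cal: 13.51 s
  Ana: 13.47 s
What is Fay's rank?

Sorted (descending): 13.77, 13.77, 13.51, 13.47, 11.79, 11.4, 11.06, 10.5
The 2 values of 13.77 occupy positions 1–2 → average rank (1+2)/2 = 1.5.
Fay has value 13.77 s → rank 1.5.

1.5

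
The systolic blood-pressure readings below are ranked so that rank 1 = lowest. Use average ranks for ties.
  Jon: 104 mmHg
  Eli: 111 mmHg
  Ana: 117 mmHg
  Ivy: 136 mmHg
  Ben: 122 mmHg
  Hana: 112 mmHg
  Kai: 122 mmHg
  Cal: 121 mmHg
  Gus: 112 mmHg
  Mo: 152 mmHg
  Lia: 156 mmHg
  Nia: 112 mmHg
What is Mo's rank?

Sorted (ascending): 104, 111, 112, 112, 112, 117, 121, 122, 122, 136, 152, 156
The 3 values of 112 occupy positions 3–5 → average rank 4.
The 2 values of 122 occupy positions 8–9 → average rank (8+9)/2 = 8.5.
Mo has value 152 mmHg → rank 11.

11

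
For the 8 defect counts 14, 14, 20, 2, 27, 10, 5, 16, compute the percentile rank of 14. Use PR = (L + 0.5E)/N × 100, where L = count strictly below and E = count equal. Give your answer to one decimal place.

50.0

N = 8.
Strictly below 14: 3. Equal to 14: 2.
PR = (3 + 0.5·2)/8 × 100 = 50.0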